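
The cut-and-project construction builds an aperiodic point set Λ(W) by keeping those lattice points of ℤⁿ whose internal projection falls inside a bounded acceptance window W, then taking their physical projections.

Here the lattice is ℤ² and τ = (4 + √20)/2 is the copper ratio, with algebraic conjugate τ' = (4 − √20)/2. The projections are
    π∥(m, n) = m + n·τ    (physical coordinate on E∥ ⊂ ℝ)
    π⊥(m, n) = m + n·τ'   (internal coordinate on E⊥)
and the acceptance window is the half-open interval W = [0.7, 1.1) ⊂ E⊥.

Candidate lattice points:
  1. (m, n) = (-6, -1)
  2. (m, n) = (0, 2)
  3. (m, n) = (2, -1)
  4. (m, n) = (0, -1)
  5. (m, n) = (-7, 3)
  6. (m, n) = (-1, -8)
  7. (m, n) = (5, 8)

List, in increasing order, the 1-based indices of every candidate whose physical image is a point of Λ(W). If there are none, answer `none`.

Numerically τ ≈ 4.236068 and τ' = −1/τ ≈ -0.236068.
candidate 1: (m,n)=(-6,-1) → π∥ = -6-1·τ ≈ -10.236068, π⊥ = -6-1·τ' ≈ -5.763932 ∉ [0.7, 1.1) ⇒ out
candidate 2: (m,n)=(0,2) → π∥ = 0+2·τ ≈ 8.472136, π⊥ = 0+2·τ' ≈ -0.472136 ∉ [0.7, 1.1) ⇒ out
candidate 3: (m,n)=(2,-1) → π∥ = 2-1·τ ≈ -2.236068, π⊥ = 2-1·τ' ≈ 2.236068 ∉ [0.7, 1.1) ⇒ out
candidate 4: (m,n)=(0,-1) → π∥ = 0-1·τ ≈ -4.236068, π⊥ = 0-1·τ' ≈ 0.236068 ∉ [0.7, 1.1) ⇒ out
candidate 5: (m,n)=(-7,3) → π∥ = -7+3·τ ≈ 5.708204, π⊥ = -7+3·τ' ≈ -7.708204 ∉ [0.7, 1.1) ⇒ out
candidate 6: (m,n)=(-1,-8) → π∥ = -1-8·τ ≈ -34.888544, π⊥ = -1-8·τ' ≈ 0.888544 ∈ [0.7, 1.1) ⇒ IN Λ
candidate 7: (m,n)=(5,8) → π∥ = 5+8·τ ≈ 38.888544, π⊥ = 5+8·τ' ≈ 3.111456 ∉ [0.7, 1.1) ⇒ out

6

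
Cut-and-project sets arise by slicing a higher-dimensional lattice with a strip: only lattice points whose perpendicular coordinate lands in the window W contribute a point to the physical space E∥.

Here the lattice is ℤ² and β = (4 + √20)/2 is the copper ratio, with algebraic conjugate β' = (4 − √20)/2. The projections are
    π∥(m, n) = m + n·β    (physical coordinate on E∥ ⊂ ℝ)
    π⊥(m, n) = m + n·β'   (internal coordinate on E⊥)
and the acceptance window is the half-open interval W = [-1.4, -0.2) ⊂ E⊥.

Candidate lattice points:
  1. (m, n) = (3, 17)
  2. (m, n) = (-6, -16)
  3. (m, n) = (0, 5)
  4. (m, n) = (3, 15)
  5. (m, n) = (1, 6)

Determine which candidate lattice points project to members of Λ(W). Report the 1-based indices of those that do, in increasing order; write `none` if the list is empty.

β' = (4−√20)/2 ≈ -0.2361.
[1] lift (3,17): star map gives -1.0132; window check -1.4 ≤ -1.0132 < -0.2 is true → IN Λ
[2] lift (-6,-16): star map gives -2.2229; window check -1.4 ≤ -2.2229 < -0.2 is false → out
[3] lift (0,5): star map gives -1.1803; window check -1.4 ≤ -1.1803 < -0.2 is true → IN Λ
[4] lift (3,15): star map gives -0.5410; window check -1.4 ≤ -0.5410 < -0.2 is true → IN Λ
[5] lift (1,6): star map gives -0.4164; window check -1.4 ≤ -0.4164 < -0.2 is true → IN Λ

1, 3, 4, 5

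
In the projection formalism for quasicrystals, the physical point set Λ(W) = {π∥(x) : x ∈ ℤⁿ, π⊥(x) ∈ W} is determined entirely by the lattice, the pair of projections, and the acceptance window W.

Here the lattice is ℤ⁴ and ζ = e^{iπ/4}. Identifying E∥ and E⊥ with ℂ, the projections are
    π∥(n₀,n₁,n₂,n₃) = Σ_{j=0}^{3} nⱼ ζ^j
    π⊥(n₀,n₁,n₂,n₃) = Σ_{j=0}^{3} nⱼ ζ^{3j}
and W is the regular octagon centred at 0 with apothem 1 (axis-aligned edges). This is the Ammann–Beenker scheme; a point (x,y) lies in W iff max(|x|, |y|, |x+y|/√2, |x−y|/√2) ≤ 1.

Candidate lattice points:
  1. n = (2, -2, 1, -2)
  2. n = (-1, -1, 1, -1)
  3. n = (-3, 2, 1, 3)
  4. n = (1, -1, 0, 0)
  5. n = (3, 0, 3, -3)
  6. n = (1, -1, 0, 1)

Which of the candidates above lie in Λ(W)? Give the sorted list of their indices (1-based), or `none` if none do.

none

With ζ = e^{iπ/4} the internal vectors are ζ^0,ζ^3,ζ^6,ζ^9.
candidate 1: n = (2, -2, 1, -2) → π⊥ ≈ (+2.00000, -3.82843); max(|x|,|y|,|x±y|/√2) = 4.12132 > 1 ⇒ ∉ W
candidate 2: n = (-1, -1, 1, -1) → π⊥ ≈ (-1.00000, -2.41421); max(|x|,|y|,|x±y|/√2) = 2.41421 > 1 ⇒ ∉ W
candidate 3: n = (-3, 2, 1, 3) → π⊥ ≈ (-2.29289, +2.53553); max(|x|,|y|,|x±y|/√2) = 3.41421 > 1 ⇒ ∉ W
candidate 4: n = (1, -1, 0, 0) → π⊥ ≈ (+1.70711, -0.70711); max(|x|,|y|,|x±y|/√2) = 1.70711 > 1 ⇒ ∉ W
candidate 5: n = (3, 0, 3, -3) → π⊥ ≈ (+0.87868, -5.12132); max(|x|,|y|,|x±y|/√2) = 5.12132 > 1 ⇒ ∉ W
candidate 6: n = (1, -1, 0, 1) → π⊥ ≈ (+2.41421, +0.00000); max(|x|,|y|,|x±y|/√2) = 2.41421 > 1 ⇒ ∉ W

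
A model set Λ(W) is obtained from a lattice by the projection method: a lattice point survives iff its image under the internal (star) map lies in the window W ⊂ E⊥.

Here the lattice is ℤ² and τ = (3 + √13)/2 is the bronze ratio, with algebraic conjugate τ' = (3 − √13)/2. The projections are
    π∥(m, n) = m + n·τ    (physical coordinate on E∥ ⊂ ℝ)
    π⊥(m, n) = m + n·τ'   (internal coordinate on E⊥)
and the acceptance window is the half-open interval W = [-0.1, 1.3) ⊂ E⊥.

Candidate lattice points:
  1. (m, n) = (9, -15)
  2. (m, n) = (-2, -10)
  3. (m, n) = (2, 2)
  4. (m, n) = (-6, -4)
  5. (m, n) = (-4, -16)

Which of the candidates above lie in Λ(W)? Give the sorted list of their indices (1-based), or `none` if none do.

τ' = (3−√13)/2 ≈ -0.3028.
#1 (9,-15): internal coord 9 + (-15)·τ' = +13.5416; +13.5416 ∉ [-0.1, 1.3) → out
#2 (-2,-10): internal coord -2 + (-10)·τ' = +1.0278; +1.0278 ∈ [-0.1, 1.3) → IN Λ
#3 (2,2): internal coord 2 + (2)·τ' = +1.3944; +1.3944 ∉ [-0.1, 1.3) → out
#4 (-6,-4): internal coord -6 + (-4)·τ' = -4.7889; -4.7889 ∉ [-0.1, 1.3) → out
#5 (-4,-16): internal coord -4 + (-16)·τ' = +0.8444; +0.8444 ∈ [-0.1, 1.3) → IN Λ

2, 5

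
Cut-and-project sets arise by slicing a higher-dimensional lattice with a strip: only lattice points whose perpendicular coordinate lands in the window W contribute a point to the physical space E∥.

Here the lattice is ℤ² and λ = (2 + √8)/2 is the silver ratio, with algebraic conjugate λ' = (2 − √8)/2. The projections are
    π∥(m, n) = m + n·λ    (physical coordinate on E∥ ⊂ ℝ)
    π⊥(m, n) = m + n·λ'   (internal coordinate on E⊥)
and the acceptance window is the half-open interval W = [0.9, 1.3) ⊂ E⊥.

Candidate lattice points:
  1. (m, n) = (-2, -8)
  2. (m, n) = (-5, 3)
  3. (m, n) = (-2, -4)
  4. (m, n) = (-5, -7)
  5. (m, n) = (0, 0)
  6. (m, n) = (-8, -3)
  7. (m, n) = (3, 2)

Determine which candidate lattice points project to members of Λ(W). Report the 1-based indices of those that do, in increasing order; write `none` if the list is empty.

λ' = (2−√8)/2 ≈ -0.414214.
[1] lift (-2,-8): star map gives 1.313708; window check 0.9 ≤ 1.313708 < 1.3 is false → out
[2] lift (-5,3): star map gives -6.242641; window check 0.9 ≤ -6.242641 < 1.3 is false → out
[3] lift (-2,-4): star map gives -0.343146; window check 0.9 ≤ -0.343146 < 1.3 is false → out
[4] lift (-5,-7): star map gives -2.100505; window check 0.9 ≤ -2.100505 < 1.3 is false → out
[5] lift (0,0): star map gives 0.000000; window check 0.9 ≤ 0.000000 < 1.3 is false → out
[6] lift (-8,-3): star map gives -6.757359; window check 0.9 ≤ -6.757359 < 1.3 is false → out
[7] lift (3,2): star map gives 2.171573; window check 0.9 ≤ 2.171573 < 1.3 is false → out

none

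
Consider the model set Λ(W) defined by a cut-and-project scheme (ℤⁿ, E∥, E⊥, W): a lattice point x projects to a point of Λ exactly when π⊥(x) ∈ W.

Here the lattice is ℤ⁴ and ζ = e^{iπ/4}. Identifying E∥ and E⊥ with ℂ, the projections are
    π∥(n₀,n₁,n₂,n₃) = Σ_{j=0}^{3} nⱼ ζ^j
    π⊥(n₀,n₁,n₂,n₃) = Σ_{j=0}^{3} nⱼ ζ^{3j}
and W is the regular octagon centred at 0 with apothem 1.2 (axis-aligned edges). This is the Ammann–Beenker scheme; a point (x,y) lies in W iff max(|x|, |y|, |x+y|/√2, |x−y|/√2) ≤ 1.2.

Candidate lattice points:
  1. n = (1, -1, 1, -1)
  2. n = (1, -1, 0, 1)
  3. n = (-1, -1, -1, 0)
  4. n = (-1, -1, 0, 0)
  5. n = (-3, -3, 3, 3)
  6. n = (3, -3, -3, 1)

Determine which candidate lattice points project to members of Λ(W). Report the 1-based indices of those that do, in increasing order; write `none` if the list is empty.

3, 4

π⊥(n) = n₀ + n₁ζ³ + n₂ζ⁶ + n₃ζ⁹ where ζ = e^{iπ/4}.
candidate 1: n = (1, -1, 1, -1) → π⊥ ≈ (+1.0000, -2.4142); max(|x|,|y|,|x±y|/√2) = 2.4142 > 1.2 ⇒ ∉ W
candidate 2: n = (1, -1, 0, 1) → π⊥ ≈ (+2.4142, +0.0000); max(|x|,|y|,|x±y|/√2) = 2.4142 > 1.2 ⇒ ∉ W
candidate 3: n = (-1, -1, -1, 0) → π⊥ ≈ (-0.2929, +0.2929); max(|x|,|y|,|x±y|/√2) = 0.4142 ≤ 1.2 ⇒ ∈ W
candidate 4: n = (-1, -1, 0, 0) → π⊥ ≈ (-0.2929, -0.7071); max(|x|,|y|,|x±y|/√2) = 0.7071 ≤ 1.2 ⇒ ∈ W
candidate 5: n = (-3, -3, 3, 3) → π⊥ ≈ (+1.2426, -3.0000); max(|x|,|y|,|x±y|/√2) = 3.0000 > 1.2 ⇒ ∉ W
candidate 6: n = (3, -3, -3, 1) → π⊥ ≈ (+5.8284, +1.5858); max(|x|,|y|,|x±y|/√2) = 5.8284 > 1.2 ⇒ ∉ W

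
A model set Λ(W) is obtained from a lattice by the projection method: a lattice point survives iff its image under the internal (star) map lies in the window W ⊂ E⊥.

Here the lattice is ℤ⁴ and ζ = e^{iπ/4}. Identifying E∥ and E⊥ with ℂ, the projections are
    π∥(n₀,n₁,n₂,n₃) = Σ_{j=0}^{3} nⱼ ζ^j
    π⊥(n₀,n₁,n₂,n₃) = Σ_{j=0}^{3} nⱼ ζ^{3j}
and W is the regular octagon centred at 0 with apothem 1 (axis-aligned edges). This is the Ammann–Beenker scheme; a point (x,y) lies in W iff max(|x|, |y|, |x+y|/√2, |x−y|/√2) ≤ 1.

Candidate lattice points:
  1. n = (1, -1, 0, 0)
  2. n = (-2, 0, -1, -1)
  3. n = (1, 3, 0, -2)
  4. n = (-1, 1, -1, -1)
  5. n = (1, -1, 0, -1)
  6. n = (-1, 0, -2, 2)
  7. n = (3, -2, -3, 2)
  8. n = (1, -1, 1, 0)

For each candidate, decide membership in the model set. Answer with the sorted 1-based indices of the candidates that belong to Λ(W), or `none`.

none

Internal map: ζ^{3j} for j=0..3 gives (1,0), (−√2/2,√2/2), (0,−1), (√2/2,√2/2).
candidate 1: n = (1, -1, 0, 0) → π⊥ ≈ (+1.70711, -0.70711); max(|x|,|y|,|x±y|/√2) = 1.70711 > 1 ⇒ ∉ W
candidate 2: n = (-2, 0, -1, -1) → π⊥ ≈ (-2.70711, +0.29289); max(|x|,|y|,|x±y|/√2) = 2.70711 > 1 ⇒ ∉ W
candidate 3: n = (1, 3, 0, -2) → π⊥ ≈ (-2.53553, +0.70711); max(|x|,|y|,|x±y|/√2) = 2.53553 > 1 ⇒ ∉ W
candidate 4: n = (-1, 1, -1, -1) → π⊥ ≈ (-2.41421, +1.00000); max(|x|,|y|,|x±y|/√2) = 2.41421 > 1 ⇒ ∉ W
candidate 5: n = (1, -1, 0, -1) → π⊥ ≈ (+1.00000, -1.41421); max(|x|,|y|,|x±y|/√2) = 1.70711 > 1 ⇒ ∉ W
candidate 6: n = (-1, 0, -2, 2) → π⊥ ≈ (+0.41421, +3.41421); max(|x|,|y|,|x±y|/√2) = 3.41421 > 1 ⇒ ∉ W
candidate 7: n = (3, -2, -3, 2) → π⊥ ≈ (+5.82843, +3.00000); max(|x|,|y|,|x±y|/√2) = 6.24264 > 1 ⇒ ∉ W
candidate 8: n = (1, -1, 1, 0) → π⊥ ≈ (+1.70711, -1.70711); max(|x|,|y|,|x±y|/√2) = 2.41421 > 1 ⇒ ∉ W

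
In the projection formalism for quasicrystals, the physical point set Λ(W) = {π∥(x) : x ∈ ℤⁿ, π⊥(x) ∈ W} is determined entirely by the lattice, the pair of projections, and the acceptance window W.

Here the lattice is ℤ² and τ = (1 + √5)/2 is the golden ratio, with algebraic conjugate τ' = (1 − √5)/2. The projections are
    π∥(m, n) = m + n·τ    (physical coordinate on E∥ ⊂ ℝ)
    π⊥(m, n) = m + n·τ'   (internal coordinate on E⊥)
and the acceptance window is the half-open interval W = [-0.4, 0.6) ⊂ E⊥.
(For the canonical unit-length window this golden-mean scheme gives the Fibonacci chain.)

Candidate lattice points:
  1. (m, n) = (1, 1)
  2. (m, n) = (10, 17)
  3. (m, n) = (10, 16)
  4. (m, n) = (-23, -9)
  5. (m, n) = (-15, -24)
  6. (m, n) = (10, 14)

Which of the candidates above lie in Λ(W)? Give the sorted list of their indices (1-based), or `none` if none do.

τ' = (1−√5)/2 ≈ -0.61803.
#1 (1,1): internal coord 1 + (1)·τ' = +0.38197; +0.38197 ∈ [-0.4, 0.6) → IN Λ
#2 (10,17): internal coord 10 + (17)·τ' = -0.50658; -0.50658 ∉ [-0.4, 0.6) → out
#3 (10,16): internal coord 10 + (16)·τ' = +0.11146; +0.11146 ∈ [-0.4, 0.6) → IN Λ
#4 (-23,-9): internal coord -23 + (-9)·τ' = -17.43769; -17.43769 ∉ [-0.4, 0.6) → out
#5 (-15,-24): internal coord -15 + (-24)·τ' = -0.16718; -0.16718 ∈ [-0.4, 0.6) → IN Λ
#6 (10,14): internal coord 10 + (14)·τ' = +1.34752; +1.34752 ∉ [-0.4, 0.6) → out

1, 3, 5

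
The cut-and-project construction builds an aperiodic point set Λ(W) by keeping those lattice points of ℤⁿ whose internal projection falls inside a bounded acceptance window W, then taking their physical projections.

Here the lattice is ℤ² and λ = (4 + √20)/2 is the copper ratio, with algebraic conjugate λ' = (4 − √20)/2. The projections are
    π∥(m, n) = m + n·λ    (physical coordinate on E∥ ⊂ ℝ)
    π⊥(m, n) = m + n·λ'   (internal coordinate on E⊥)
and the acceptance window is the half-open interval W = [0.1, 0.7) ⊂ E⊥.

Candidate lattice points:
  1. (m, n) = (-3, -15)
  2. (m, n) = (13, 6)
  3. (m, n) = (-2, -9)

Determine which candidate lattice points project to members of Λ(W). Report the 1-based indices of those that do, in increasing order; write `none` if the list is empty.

Numerically λ ≈ 4.236068 and λ' = −1/λ ≈ -0.236068.
candidate 1: (m,n)=(-3,-15) → π∥ = -3-15·λ ≈ -66.541020, π⊥ = -3-15·λ' ≈ 0.541020 ∈ [0.1, 0.7) ⇒ IN Λ
candidate 2: (m,n)=(13,6) → π∥ = 13+6·λ ≈ 38.416408, π⊥ = 13+6·λ' ≈ 11.583592 ∉ [0.1, 0.7) ⇒ out
candidate 3: (m,n)=(-2,-9) → π∥ = -2-9·λ ≈ -40.124612, π⊥ = -2-9·λ' ≈ 0.124612 ∈ [0.1, 0.7) ⇒ IN Λ

1, 3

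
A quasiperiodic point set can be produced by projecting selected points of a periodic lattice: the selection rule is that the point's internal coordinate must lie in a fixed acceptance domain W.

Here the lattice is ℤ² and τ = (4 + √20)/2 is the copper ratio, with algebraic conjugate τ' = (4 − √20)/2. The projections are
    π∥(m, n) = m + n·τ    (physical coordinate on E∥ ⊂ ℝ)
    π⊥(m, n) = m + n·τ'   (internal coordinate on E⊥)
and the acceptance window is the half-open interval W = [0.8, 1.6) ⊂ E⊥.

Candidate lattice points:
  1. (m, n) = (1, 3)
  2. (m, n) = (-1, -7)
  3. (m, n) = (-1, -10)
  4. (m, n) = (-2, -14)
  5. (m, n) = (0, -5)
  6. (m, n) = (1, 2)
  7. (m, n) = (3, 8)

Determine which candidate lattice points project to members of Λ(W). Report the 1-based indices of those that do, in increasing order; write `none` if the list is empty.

3, 4, 5, 7

τ' = (4−√20)/2 ≈ -0.2361.
[1] lift (1,3): star map gives 0.2918; window check 0.8 ≤ 0.2918 < 1.6 is false → out
[2] lift (-1,-7): star map gives 0.6525; window check 0.8 ≤ 0.6525 < 1.6 is false → out
[3] lift (-1,-10): star map gives 1.3607; window check 0.8 ≤ 1.3607 < 1.6 is true → IN Λ
[4] lift (-2,-14): star map gives 1.3050; window check 0.8 ≤ 1.3050 < 1.6 is true → IN Λ
[5] lift (0,-5): star map gives 1.1803; window check 0.8 ≤ 1.1803 < 1.6 is true → IN Λ
[6] lift (1,2): star map gives 0.5279; window check 0.8 ≤ 0.5279 < 1.6 is false → out
[7] lift (3,8): star map gives 1.1115; window check 0.8 ≤ 1.1115 < 1.6 is true → IN Λ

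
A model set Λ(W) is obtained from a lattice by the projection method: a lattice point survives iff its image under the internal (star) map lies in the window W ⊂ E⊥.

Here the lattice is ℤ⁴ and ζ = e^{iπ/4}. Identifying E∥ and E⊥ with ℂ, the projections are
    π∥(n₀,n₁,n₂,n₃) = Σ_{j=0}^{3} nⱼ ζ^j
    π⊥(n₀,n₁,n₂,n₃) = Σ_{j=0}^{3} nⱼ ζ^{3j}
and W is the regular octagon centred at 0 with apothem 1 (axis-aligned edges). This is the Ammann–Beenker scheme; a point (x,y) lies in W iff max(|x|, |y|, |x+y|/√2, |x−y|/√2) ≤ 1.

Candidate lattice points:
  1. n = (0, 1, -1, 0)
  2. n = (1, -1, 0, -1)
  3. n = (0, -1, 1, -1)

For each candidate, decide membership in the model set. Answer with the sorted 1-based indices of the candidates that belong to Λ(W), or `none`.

none

π⊥(n) = n₀ + n₁ζ³ + n₂ζ⁶ + n₃ζ⁹ where ζ = e^{iπ/4}.
#1 (0, 1, -1, 0): internal (-0.7071, 1.7071); octagon support 1.7071 vs apothem 1 → ∉ W
#2 (1, -1, 0, -1): internal (1.0000, -1.4142); octagon support 1.7071 vs apothem 1 → ∉ W
#3 (0, -1, 1, -1): internal (0.0000, -2.4142); octagon support 2.4142 vs apothem 1 → ∉ W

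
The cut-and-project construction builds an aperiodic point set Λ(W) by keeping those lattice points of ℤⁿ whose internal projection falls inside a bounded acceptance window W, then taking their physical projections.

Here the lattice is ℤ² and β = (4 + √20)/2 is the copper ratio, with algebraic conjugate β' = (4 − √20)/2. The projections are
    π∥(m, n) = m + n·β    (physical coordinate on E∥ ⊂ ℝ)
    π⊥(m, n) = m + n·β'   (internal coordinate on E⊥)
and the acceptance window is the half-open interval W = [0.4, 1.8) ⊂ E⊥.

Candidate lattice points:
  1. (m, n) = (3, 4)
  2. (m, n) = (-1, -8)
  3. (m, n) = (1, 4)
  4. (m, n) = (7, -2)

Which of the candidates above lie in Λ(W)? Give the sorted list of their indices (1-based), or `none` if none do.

2

β' = (4−√20)/2 ≈ -0.23607.
#1 (3,4): internal coord 3 + (4)·β' = +2.05573; +2.05573 ∉ [0.4, 1.8) → out
#2 (-1,-8): internal coord -1 + (-8)·β' = +0.88854; +0.88854 ∈ [0.4, 1.8) → IN Λ
#3 (1,4): internal coord 1 + (4)·β' = +0.05573; +0.05573 ∉ [0.4, 1.8) → out
#4 (7,-2): internal coord 7 + (-2)·β' = +7.47214; +7.47214 ∉ [0.4, 1.8) → out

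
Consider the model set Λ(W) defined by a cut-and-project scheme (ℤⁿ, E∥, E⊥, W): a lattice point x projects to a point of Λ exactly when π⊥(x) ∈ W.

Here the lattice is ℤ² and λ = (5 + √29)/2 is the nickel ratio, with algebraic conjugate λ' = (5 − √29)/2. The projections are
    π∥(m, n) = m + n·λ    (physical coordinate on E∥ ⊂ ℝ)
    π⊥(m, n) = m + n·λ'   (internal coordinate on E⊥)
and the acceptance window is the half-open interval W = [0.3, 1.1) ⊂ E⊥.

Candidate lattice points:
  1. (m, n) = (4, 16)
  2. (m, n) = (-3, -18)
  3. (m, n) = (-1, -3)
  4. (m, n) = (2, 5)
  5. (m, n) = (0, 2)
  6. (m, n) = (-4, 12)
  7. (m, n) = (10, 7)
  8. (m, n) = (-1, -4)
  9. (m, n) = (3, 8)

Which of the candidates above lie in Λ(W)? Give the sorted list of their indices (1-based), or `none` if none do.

1, 2, 4

Numerically λ ≈ 5.19258 and λ' = −1/λ ≈ -0.19258.
candidate 1: (m,n)=(4,16) → π∥ = 4+16·λ ≈ 87.08132, π⊥ = 4+16·λ' ≈ 0.91868 ∈ [0.3, 1.1) ⇒ IN Λ
candidate 2: (m,n)=(-3,-18) → π∥ = -3-18·λ ≈ -96.46648, π⊥ = -3-18·λ' ≈ 0.46648 ∈ [0.3, 1.1) ⇒ IN Λ
candidate 3: (m,n)=(-1,-3) → π∥ = -1-3·λ ≈ -16.57775, π⊥ = -1-3·λ' ≈ -0.42225 ∉ [0.3, 1.1) ⇒ out
candidate 4: (m,n)=(2,5) → π∥ = 2+5·λ ≈ 27.96291, π⊥ = 2+5·λ' ≈ 1.03709 ∈ [0.3, 1.1) ⇒ IN Λ
candidate 5: (m,n)=(0,2) → π∥ = 0+2·λ ≈ 10.38516, π⊥ = 0+2·λ' ≈ -0.38516 ∉ [0.3, 1.1) ⇒ out
candidate 6: (m,n)=(-4,12) → π∥ = -4+12·λ ≈ 58.31099, π⊥ = -4+12·λ' ≈ -6.31099 ∉ [0.3, 1.1) ⇒ out
candidate 7: (m,n)=(10,7) → π∥ = 10+7·λ ≈ 46.34808, π⊥ = 10+7·λ' ≈ 8.65192 ∉ [0.3, 1.1) ⇒ out
candidate 8: (m,n)=(-1,-4) → π∥ = -1-4·λ ≈ -21.77033, π⊥ = -1-4·λ' ≈ -0.22967 ∉ [0.3, 1.1) ⇒ out
candidate 9: (m,n)=(3,8) → π∥ = 3+8·λ ≈ 44.54066, π⊥ = 3+8·λ' ≈ 1.45934 ∉ [0.3, 1.1) ⇒ out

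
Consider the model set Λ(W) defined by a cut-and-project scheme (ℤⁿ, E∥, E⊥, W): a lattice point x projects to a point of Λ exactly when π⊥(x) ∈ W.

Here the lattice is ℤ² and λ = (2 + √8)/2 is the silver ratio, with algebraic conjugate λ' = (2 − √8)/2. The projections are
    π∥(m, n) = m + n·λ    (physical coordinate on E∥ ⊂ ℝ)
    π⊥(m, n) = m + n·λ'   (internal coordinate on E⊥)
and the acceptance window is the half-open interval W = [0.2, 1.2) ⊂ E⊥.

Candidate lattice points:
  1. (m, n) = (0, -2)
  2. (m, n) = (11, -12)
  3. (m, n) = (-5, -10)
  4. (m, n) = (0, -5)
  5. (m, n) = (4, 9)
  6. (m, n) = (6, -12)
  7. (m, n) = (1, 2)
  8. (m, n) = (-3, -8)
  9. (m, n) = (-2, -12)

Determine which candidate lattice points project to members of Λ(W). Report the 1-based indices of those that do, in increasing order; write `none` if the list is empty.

λ' = (2−√8)/2 ≈ -0.4142.
#1 (0,-2): internal coord 0 + (-2)·λ' = +0.8284; +0.8284 ∈ [0.2, 1.2) → IN Λ
#2 (11,-12): internal coord 11 + (-12)·λ' = +15.9706; +15.9706 ∉ [0.2, 1.2) → out
#3 (-5,-10): internal coord -5 + (-10)·λ' = -0.8579; -0.8579 ∉ [0.2, 1.2) → out
#4 (0,-5): internal coord 0 + (-5)·λ' = +2.0711; +2.0711 ∉ [0.2, 1.2) → out
#5 (4,9): internal coord 4 + (9)·λ' = +0.2721; +0.2721 ∈ [0.2, 1.2) → IN Λ
#6 (6,-12): internal coord 6 + (-12)·λ' = +10.9706; +10.9706 ∉ [0.2, 1.2) → out
#7 (1,2): internal coord 1 + (2)·λ' = +0.1716; +0.1716 ∉ [0.2, 1.2) → out
#8 (-3,-8): internal coord -3 + (-8)·λ' = +0.3137; +0.3137 ∈ [0.2, 1.2) → IN Λ
#9 (-2,-12): internal coord -2 + (-12)·λ' = +2.9706; +2.9706 ∉ [0.2, 1.2) → out

1, 5, 8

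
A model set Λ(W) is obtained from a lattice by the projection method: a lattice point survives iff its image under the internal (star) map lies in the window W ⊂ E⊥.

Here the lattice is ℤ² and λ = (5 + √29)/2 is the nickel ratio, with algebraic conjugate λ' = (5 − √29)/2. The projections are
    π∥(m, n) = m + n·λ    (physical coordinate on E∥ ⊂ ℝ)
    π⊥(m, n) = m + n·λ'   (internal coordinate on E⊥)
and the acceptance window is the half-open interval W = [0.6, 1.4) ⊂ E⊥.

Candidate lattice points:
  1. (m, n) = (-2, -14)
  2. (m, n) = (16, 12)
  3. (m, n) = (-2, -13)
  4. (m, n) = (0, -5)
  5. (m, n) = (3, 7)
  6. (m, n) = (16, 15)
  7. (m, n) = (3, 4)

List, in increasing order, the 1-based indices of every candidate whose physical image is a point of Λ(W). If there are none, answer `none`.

1, 4

Numerically λ ≈ 5.1926 and λ' = −1/λ ≈ -0.1926.
#1 (-2,-14): internal coord -2 + (-14)·λ' = +0.6962; +0.6962 ∈ [0.6, 1.4) → IN Λ
#2 (16,12): internal coord 16 + (12)·λ' = +13.6890; +13.6890 ∉ [0.6, 1.4) → out
#3 (-2,-13): internal coord -2 + (-13)·λ' = +0.5036; +0.5036 ∉ [0.6, 1.4) → out
#4 (0,-5): internal coord 0 + (-5)·λ' = +0.9629; +0.9629 ∈ [0.6, 1.4) → IN Λ
#5 (3,7): internal coord 3 + (7)·λ' = +1.6519; +1.6519 ∉ [0.6, 1.4) → out
#6 (16,15): internal coord 16 + (15)·λ' = +13.1113; +13.1113 ∉ [0.6, 1.4) → out
#7 (3,4): internal coord 3 + (4)·λ' = +2.2297; +2.2297 ∉ [0.6, 1.4) → out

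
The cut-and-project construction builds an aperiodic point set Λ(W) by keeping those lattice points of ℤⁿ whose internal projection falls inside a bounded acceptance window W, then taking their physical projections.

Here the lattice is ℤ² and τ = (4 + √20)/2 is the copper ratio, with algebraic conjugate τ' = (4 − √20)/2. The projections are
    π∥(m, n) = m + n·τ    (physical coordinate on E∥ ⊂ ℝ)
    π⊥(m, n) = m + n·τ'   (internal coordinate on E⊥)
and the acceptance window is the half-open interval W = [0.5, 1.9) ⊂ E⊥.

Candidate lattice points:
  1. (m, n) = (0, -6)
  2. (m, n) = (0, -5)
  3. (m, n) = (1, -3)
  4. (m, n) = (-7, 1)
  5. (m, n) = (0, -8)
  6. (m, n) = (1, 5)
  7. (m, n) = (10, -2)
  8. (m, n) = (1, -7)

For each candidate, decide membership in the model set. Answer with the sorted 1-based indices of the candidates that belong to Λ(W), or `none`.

τ' = (4−√20)/2 ≈ -0.236068.
[1] lift (0,-6): star map gives 1.416408; window check 0.5 ≤ 1.416408 < 1.9 is true → IN Λ
[2] lift (0,-5): star map gives 1.180340; window check 0.5 ≤ 1.180340 < 1.9 is true → IN Λ
[3] lift (1,-3): star map gives 1.708204; window check 0.5 ≤ 1.708204 < 1.9 is true → IN Λ
[4] lift (-7,1): star map gives -7.236068; window check 0.5 ≤ -7.236068 < 1.9 is false → out
[5] lift (0,-8): star map gives 1.888544; window check 0.5 ≤ 1.888544 < 1.9 is true → IN Λ
[6] lift (1,5): star map gives -0.180340; window check 0.5 ≤ -0.180340 < 1.9 is false → out
[7] lift (10,-2): star map gives 10.472136; window check 0.5 ≤ 10.472136 < 1.9 is false → out
[8] lift (1,-7): star map gives 2.652476; window check 0.5 ≤ 2.652476 < 1.9 is false → out

1, 2, 3, 5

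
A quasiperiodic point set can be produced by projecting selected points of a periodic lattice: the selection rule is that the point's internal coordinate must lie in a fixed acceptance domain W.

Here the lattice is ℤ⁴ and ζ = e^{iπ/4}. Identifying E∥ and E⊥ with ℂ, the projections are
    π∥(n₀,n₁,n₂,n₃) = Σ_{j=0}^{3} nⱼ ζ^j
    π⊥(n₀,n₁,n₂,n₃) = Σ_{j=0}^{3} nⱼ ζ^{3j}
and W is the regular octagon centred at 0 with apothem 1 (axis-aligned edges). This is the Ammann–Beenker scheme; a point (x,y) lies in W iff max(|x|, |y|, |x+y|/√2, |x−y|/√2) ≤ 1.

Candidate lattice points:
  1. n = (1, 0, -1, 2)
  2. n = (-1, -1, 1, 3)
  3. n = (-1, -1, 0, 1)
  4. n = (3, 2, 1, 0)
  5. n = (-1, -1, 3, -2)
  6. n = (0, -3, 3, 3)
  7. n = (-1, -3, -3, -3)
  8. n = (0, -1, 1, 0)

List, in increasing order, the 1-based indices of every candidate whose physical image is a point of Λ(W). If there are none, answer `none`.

With ζ = e^{iπ/4} the internal vectors are ζ^0,ζ^3,ζ^6,ζ^9.
candidate 1: n = (1, 0, -1, 2) → π⊥ ≈ (+2.41421, +2.41421); max(|x|,|y|,|x±y|/√2) = 3.41421 > 1 ⇒ ∉ W
candidate 2: n = (-1, -1, 1, 3) → π⊥ ≈ (+1.82843, +0.41421); max(|x|,|y|,|x±y|/√2) = 1.82843 > 1 ⇒ ∉ W
candidate 3: n = (-1, -1, 0, 1) → π⊥ ≈ (+0.41421, +0.00000); max(|x|,|y|,|x±y|/√2) = 0.41421 ≤ 1 ⇒ ∈ W
candidate 4: n = (3, 2, 1, 0) → π⊥ ≈ (+1.58579, +0.41421); max(|x|,|y|,|x±y|/√2) = 1.58579 > 1 ⇒ ∉ W
candidate 5: n = (-1, -1, 3, -2) → π⊥ ≈ (-1.70711, -5.12132); max(|x|,|y|,|x±y|/√2) = 5.12132 > 1 ⇒ ∉ W
candidate 6: n = (0, -3, 3, 3) → π⊥ ≈ (+4.24264, -3.00000); max(|x|,|y|,|x±y|/√2) = 5.12132 > 1 ⇒ ∉ W
candidate 7: n = (-1, -3, -3, -3) → π⊥ ≈ (-1.00000, -1.24264); max(|x|,|y|,|x±y|/√2) = 1.58579 > 1 ⇒ ∉ W
candidate 8: n = (0, -1, 1, 0) → π⊥ ≈ (+0.70711, -1.70711); max(|x|,|y|,|x±y|/√2) = 1.70711 > 1 ⇒ ∉ W

3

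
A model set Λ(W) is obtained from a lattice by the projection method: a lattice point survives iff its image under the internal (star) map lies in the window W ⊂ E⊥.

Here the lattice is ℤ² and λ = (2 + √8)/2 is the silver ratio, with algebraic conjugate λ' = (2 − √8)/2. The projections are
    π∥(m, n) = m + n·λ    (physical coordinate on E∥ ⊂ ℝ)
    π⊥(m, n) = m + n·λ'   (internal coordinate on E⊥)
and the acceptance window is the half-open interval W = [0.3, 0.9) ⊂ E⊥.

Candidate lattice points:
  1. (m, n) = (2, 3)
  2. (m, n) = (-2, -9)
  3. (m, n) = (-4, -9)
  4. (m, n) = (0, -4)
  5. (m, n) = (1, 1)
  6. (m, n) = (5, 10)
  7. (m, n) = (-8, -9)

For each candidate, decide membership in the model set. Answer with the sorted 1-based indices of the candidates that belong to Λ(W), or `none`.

Compute λ' = (2−√8)/2 = -0.414214, so π⊥(m,n) = m -0.414214·n.
candidate 1: (m,n)=(2,3) → π∥ = 2+3·λ ≈ 9.242641, π⊥ = 2+3·λ' ≈ 0.757359 ∈ [0.3, 0.9) ⇒ IN Λ
candidate 2: (m,n)=(-2,-9) → π∥ = -2-9·λ ≈ -23.727922, π⊥ = -2-9·λ' ≈ 1.727922 ∉ [0.3, 0.9) ⇒ out
candidate 3: (m,n)=(-4,-9) → π∥ = -4-9·λ ≈ -25.727922, π⊥ = -4-9·λ' ≈ -0.272078 ∉ [0.3, 0.9) ⇒ out
candidate 4: (m,n)=(0,-4) → π∥ = 0-4·λ ≈ -9.656854, π⊥ = 0-4·λ' ≈ 1.656854 ∉ [0.3, 0.9) ⇒ out
candidate 5: (m,n)=(1,1) → π∥ = 1+1·λ ≈ 3.414214, π⊥ = 1+1·λ' ≈ 0.585786 ∈ [0.3, 0.9) ⇒ IN Λ
candidate 6: (m,n)=(5,10) → π∥ = 5+10·λ ≈ 29.142136, π⊥ = 5+10·λ' ≈ 0.857864 ∈ [0.3, 0.9) ⇒ IN Λ
candidate 7: (m,n)=(-8,-9) → π∥ = -8-9·λ ≈ -29.727922, π⊥ = -8-9·λ' ≈ -4.272078 ∉ [0.3, 0.9) ⇒ out

1, 5, 6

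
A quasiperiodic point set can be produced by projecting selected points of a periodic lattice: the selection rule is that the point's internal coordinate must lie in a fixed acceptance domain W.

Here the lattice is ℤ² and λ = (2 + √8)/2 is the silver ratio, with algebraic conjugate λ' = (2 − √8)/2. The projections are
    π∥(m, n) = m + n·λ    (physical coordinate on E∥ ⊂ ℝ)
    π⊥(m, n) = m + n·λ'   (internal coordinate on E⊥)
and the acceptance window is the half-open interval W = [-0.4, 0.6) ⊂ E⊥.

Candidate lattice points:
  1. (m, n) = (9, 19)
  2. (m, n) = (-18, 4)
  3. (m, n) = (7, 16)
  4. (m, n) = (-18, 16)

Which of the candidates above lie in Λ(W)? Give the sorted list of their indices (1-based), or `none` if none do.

Compute λ' = (2−√8)/2 = -0.4142, so π⊥(m,n) = m -0.4142·n.
candidate 1: (m,n)=(9,19) → π∥ = 9+19·λ ≈ 54.8701, π⊥ = 9+19·λ' ≈ 1.1299 ∉ [-0.4, 0.6) ⇒ out
candidate 2: (m,n)=(-18,4) → π∥ = -18+4·λ ≈ -8.3431, π⊥ = -18+4·λ' ≈ -19.6569 ∉ [-0.4, 0.6) ⇒ out
candidate 3: (m,n)=(7,16) → π∥ = 7+16·λ ≈ 45.6274, π⊥ = 7+16·λ' ≈ 0.3726 ∈ [-0.4, 0.6) ⇒ IN Λ
candidate 4: (m,n)=(-18,16) → π∥ = -18+16·λ ≈ 20.6274, π⊥ = -18+16·λ' ≈ -24.6274 ∉ [-0.4, 0.6) ⇒ out

3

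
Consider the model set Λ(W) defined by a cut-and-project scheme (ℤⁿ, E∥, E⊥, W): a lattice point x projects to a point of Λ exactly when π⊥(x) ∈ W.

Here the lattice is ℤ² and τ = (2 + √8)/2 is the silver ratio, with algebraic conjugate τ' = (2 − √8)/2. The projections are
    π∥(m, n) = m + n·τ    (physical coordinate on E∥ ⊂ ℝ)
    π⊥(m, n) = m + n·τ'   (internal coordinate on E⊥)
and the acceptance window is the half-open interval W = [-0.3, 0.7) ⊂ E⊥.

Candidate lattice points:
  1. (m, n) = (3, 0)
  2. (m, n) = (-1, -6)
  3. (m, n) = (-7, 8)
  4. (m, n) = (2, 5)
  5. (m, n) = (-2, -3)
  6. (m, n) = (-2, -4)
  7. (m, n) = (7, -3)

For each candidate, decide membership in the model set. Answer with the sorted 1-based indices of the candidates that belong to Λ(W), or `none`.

Compute τ' = (2−√8)/2 = -0.41421, so π⊥(m,n) = m -0.41421·n.
candidate 1: (m,n)=(3,0) → π∥ = 3+0·τ ≈ 3.00000, π⊥ = 3+0·τ' ≈ 3.00000 ∉ [-0.3, 0.7) ⇒ out
candidate 2: (m,n)=(-1,-6) → π∥ = -1-6·τ ≈ -15.48528, π⊥ = -1-6·τ' ≈ 1.48528 ∉ [-0.3, 0.7) ⇒ out
candidate 3: (m,n)=(-7,8) → π∥ = -7+8·τ ≈ 12.31371, π⊥ = -7+8·τ' ≈ -10.31371 ∉ [-0.3, 0.7) ⇒ out
candidate 4: (m,n)=(2,5) → π∥ = 2+5·τ ≈ 14.07107, π⊥ = 2+5·τ' ≈ -0.07107 ∈ [-0.3, 0.7) ⇒ IN Λ
candidate 5: (m,n)=(-2,-3) → π∥ = -2-3·τ ≈ -9.24264, π⊥ = -2-3·τ' ≈ -0.75736 ∉ [-0.3, 0.7) ⇒ out
candidate 6: (m,n)=(-2,-4) → π∥ = -2-4·τ ≈ -11.65685, π⊥ = -2-4·τ' ≈ -0.34315 ∉ [-0.3, 0.7) ⇒ out
candidate 7: (m,n)=(7,-3) → π∥ = 7-3·τ ≈ -0.24264, π⊥ = 7-3·τ' ≈ 8.24264 ∉ [-0.3, 0.7) ⇒ out

4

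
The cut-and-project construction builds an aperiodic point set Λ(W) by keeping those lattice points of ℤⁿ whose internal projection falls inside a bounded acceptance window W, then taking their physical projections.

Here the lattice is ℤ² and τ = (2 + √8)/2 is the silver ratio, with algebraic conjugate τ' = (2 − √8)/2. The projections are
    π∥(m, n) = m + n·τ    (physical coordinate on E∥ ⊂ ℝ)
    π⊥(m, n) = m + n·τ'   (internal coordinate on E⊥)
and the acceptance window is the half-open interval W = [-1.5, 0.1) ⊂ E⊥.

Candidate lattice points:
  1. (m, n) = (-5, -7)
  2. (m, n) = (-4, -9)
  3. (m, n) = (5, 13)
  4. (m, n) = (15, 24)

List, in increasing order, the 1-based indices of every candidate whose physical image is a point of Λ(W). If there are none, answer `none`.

Compute τ' = (2−√8)/2 = -0.414214, so π⊥(m,n) = m -0.414214·n.
[1] lift (-5,-7): star map gives -2.100505; window check -1.5 ≤ -2.100505 < 0.1 is false → out
[2] lift (-4,-9): star map gives -0.272078; window check -1.5 ≤ -0.272078 < 0.1 is true → IN Λ
[3] lift (5,13): star map gives -0.384776; window check -1.5 ≤ -0.384776 < 0.1 is true → IN Λ
[4] lift (15,24): star map gives 5.058875; window check -1.5 ≤ 5.058875 < 0.1 is false → out

2, 3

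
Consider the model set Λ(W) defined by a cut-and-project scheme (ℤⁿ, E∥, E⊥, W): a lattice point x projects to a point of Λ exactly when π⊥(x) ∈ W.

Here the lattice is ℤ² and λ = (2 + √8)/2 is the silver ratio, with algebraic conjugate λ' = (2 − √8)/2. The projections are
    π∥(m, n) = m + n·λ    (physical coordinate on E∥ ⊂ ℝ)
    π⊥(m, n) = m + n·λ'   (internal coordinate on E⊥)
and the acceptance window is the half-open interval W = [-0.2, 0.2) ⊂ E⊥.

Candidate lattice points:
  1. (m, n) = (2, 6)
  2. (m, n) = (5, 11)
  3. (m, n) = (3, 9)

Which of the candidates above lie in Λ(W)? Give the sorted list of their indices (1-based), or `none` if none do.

Compute λ' = (2−√8)/2 = -0.41421, so π⊥(m,n) = m -0.41421·n.
candidate 1: (m,n)=(2,6) → π∥ = 2+6·λ ≈ 16.48528, π⊥ = 2+6·λ' ≈ -0.48528 ∉ [-0.2, 0.2) ⇒ out
candidate 2: (m,n)=(5,11) → π∥ = 5+11·λ ≈ 31.55635, π⊥ = 5+11·λ' ≈ 0.44365 ∉ [-0.2, 0.2) ⇒ out
candidate 3: (m,n)=(3,9) → π∥ = 3+9·λ ≈ 24.72792, π⊥ = 3+9·λ' ≈ -0.72792 ∉ [-0.2, 0.2) ⇒ out

none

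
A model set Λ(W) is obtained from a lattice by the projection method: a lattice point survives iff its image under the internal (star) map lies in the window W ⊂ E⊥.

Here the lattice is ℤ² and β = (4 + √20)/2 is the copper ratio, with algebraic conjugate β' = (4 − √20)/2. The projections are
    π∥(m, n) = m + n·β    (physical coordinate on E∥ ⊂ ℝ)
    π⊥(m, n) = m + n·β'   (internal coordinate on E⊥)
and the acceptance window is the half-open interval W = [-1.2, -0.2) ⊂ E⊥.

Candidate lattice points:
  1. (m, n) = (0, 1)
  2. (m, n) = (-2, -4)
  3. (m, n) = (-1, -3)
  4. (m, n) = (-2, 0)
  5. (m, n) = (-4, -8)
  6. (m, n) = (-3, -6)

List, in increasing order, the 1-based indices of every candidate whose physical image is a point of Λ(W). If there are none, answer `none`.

Compute β' = (4−√20)/2 = -0.2361, so π⊥(m,n) = m -0.2361·n.
[1] lift (0,1): star map gives -0.2361; window check -1.2 ≤ -0.2361 < -0.2 is true → IN Λ
[2] lift (-2,-4): star map gives -1.0557; window check -1.2 ≤ -1.0557 < -0.2 is true → IN Λ
[3] lift (-1,-3): star map gives -0.2918; window check -1.2 ≤ -0.2918 < -0.2 is true → IN Λ
[4] lift (-2,0): star map gives -2.0000; window check -1.2 ≤ -2.0000 < -0.2 is false → out
[5] lift (-4,-8): star map gives -2.1115; window check -1.2 ≤ -2.1115 < -0.2 is false → out
[6] lift (-3,-6): star map gives -1.5836; window check -1.2 ≤ -1.5836 < -0.2 is false → out

1, 2, 3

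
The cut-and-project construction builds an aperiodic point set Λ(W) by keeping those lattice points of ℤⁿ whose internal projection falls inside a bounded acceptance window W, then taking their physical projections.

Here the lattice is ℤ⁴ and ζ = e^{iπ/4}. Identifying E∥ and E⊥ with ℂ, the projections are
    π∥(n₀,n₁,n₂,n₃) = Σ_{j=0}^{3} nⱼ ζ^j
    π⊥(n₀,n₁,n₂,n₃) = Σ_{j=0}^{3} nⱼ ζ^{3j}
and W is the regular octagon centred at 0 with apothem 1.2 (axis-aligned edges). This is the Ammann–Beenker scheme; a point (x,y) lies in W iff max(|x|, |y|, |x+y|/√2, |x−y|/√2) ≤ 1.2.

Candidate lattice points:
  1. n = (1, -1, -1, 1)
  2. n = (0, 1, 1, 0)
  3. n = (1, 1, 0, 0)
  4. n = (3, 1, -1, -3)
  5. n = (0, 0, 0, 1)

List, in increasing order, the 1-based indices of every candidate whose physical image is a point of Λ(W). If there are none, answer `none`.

2, 3, 4, 5

π⊥(n) = n₀ + n₁ζ³ + n₂ζ⁶ + n₃ζ⁹ where ζ = e^{iπ/4}.
#1 (1, -1, -1, 1): internal (2.414214, 1.000000); octagon support 2.414214 vs apothem 1.2 → ∉ W
#2 (0, 1, 1, 0): internal (-0.707107, -0.292893); octagon support 0.707107 vs apothem 1.2 → ∈ W
#3 (1, 1, 0, 0): internal (0.292893, 0.707107); octagon support 0.707107 vs apothem 1.2 → ∈ W
#4 (3, 1, -1, -3): internal (0.171573, -0.414214); octagon support 0.414214 vs apothem 1.2 → ∈ W
#5 (0, 0, 0, 1): internal (0.707107, 0.707107); octagon support 1.000000 vs apothem 1.2 → ∈ W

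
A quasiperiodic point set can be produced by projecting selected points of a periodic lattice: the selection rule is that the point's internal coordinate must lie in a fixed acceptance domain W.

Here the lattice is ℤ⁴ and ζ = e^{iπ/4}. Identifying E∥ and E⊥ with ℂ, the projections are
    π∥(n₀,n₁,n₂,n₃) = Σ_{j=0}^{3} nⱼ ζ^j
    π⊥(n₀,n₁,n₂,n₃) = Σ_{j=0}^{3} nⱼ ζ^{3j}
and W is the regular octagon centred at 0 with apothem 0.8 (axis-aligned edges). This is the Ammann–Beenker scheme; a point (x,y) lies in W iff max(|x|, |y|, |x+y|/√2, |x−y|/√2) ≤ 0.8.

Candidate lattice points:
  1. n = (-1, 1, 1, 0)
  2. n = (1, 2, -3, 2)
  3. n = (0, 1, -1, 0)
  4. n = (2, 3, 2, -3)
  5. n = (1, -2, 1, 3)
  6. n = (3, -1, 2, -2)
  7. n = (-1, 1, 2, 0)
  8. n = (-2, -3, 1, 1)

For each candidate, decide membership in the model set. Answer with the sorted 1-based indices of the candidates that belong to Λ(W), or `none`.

With ζ = e^{iπ/4} the internal vectors are ζ^0,ζ^3,ζ^6,ζ^9.
#1 (-1, 1, 1, 0): internal (-1.707107, -0.292893); octagon support 1.707107 vs apothem 0.8 → ∉ W
#2 (1, 2, -3, 2): internal (1.000000, 5.828427); octagon support 5.828427 vs apothem 0.8 → ∉ W
#3 (0, 1, -1, 0): internal (-0.707107, 1.707107); octagon support 1.707107 vs apothem 0.8 → ∉ W
#4 (2, 3, 2, -3): internal (-2.242641, -2.000000); octagon support 3.000000 vs apothem 0.8 → ∉ W
#5 (1, -2, 1, 3): internal (4.535534, -0.292893); octagon support 4.535534 vs apothem 0.8 → ∉ W
#6 (3, -1, 2, -2): internal (2.292893, -4.121320); octagon support 4.535534 vs apothem 0.8 → ∉ W
#7 (-1, 1, 2, 0): internal (-1.707107, -1.292893); octagon support 2.121320 vs apothem 0.8 → ∉ W
#8 (-2, -3, 1, 1): internal (0.828427, -2.414214); octagon support 2.414214 vs apothem 0.8 → ∉ W

none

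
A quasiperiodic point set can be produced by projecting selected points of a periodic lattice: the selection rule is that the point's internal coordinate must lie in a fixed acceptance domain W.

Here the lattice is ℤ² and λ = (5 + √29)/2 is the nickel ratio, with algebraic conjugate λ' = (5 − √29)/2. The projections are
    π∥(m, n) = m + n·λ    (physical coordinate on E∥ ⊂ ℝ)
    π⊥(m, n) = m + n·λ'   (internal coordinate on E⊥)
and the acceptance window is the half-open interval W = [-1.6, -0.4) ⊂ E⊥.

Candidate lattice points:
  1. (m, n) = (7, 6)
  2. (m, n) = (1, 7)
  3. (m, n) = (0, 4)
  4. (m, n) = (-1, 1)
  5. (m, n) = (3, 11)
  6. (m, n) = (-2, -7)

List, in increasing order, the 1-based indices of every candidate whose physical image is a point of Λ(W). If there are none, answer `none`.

3, 4, 6

λ' = (5−√29)/2 ≈ -0.1926.
#1 (7,6): internal coord 7 + (6)·λ' = +5.8445; +5.8445 ∉ [-1.6, -0.4) → out
#2 (1,7): internal coord 1 + (7)·λ' = -0.3481; -0.3481 ∉ [-1.6, -0.4) → out
#3 (0,4): internal coord 0 + (4)·λ' = -0.7703; -0.7703 ∈ [-1.6, -0.4) → IN Λ
#4 (-1,1): internal coord -1 + (1)·λ' = -1.1926; -1.1926 ∈ [-1.6, -0.4) → IN Λ
#5 (3,11): internal coord 3 + (11)·λ' = +0.8816; +0.8816 ∉ [-1.6, -0.4) → out
#6 (-2,-7): internal coord -2 + (-7)·λ' = -0.6519; -0.6519 ∈ [-1.6, -0.4) → IN Λ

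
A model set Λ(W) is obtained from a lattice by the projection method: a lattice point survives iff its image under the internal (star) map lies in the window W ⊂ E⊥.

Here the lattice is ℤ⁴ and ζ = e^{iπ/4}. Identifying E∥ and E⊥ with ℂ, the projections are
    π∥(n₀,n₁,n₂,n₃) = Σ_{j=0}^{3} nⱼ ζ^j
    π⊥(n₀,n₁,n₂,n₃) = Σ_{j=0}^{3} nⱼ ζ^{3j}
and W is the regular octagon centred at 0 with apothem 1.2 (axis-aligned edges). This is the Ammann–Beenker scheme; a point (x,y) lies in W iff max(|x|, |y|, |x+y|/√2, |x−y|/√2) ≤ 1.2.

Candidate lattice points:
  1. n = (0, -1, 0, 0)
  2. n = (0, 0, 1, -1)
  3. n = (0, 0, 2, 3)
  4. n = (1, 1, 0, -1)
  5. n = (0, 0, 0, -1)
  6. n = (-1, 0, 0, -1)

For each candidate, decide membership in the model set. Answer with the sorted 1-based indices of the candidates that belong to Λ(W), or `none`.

π⊥(n) = n₀ + n₁ζ³ + n₂ζ⁶ + n₃ζ⁹ where ζ = e^{iπ/4}.
#1 (0, -1, 0, 0): internal (0.7071, -0.7071); octagon support 1.0000 vs apothem 1.2 → ∈ W
#2 (0, 0, 1, -1): internal (-0.7071, -1.7071); octagon support 1.7071 vs apothem 1.2 → ∉ W
#3 (0, 0, 2, 3): internal (2.1213, 0.1213); octagon support 2.1213 vs apothem 1.2 → ∉ W
#4 (1, 1, 0, -1): internal (-0.4142, 0.0000); octagon support 0.4142 vs apothem 1.2 → ∈ W
#5 (0, 0, 0, -1): internal (-0.7071, -0.7071); octagon support 1.0000 vs apothem 1.2 → ∈ W
#6 (-1, 0, 0, -1): internal (-1.7071, -0.7071); octagon support 1.7071 vs apothem 1.2 → ∉ W

1, 4, 5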